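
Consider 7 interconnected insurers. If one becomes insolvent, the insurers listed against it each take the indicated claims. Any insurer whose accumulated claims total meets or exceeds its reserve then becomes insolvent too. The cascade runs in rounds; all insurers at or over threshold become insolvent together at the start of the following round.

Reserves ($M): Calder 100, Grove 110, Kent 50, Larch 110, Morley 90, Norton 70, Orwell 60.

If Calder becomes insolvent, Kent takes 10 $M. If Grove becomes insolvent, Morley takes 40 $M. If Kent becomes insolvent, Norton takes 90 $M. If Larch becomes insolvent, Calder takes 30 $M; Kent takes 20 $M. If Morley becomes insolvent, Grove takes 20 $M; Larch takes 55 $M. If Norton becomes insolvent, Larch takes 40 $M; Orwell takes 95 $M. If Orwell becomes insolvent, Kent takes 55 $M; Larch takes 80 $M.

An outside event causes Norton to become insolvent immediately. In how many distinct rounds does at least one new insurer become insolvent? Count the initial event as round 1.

3

Round 1 — Norton becomes insolvent (initial).
  Larch: +40 → 40 < 110
  Orwell: +95 → 95 ≥ 60
Round 2 — Orwell becomes insolvent.
  Kent: +55 → 55 ≥ 50
  Larch: +80 → 120 ≥ 110
Round 3 — Kent, Larch become insolvent.
  Calder: +30 → 30 < 100
No further insolvencies.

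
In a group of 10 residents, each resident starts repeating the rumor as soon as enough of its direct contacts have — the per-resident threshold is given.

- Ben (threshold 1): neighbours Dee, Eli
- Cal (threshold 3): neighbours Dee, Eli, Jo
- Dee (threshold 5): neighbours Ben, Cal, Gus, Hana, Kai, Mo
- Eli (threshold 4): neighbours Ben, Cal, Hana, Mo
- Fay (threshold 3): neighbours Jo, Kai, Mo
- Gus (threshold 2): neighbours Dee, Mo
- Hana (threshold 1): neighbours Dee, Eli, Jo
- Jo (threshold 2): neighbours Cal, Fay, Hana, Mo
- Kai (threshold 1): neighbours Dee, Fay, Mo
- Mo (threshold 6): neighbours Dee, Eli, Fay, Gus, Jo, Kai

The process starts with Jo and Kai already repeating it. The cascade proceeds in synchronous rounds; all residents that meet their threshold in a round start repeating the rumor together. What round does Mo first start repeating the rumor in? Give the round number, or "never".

Round 1 — Jo, Kai start repeating the rumor (initial).
Round 2 — checking thresholds:
  Cal: 1 of 3 neighbours < 3, below threshold.
  Dee: 1 of 6 neighbours < 5, below threshold.
  Fay: 2 of 3 neighbours < 3, below threshold.
  Hana: 1 of 3 neighbours ≥ 1, starts repeating the rumor.
  Mo: 2 of 6 neighbours < 6, below threshold.
Round 3 — no new spreads; cascade stops.

never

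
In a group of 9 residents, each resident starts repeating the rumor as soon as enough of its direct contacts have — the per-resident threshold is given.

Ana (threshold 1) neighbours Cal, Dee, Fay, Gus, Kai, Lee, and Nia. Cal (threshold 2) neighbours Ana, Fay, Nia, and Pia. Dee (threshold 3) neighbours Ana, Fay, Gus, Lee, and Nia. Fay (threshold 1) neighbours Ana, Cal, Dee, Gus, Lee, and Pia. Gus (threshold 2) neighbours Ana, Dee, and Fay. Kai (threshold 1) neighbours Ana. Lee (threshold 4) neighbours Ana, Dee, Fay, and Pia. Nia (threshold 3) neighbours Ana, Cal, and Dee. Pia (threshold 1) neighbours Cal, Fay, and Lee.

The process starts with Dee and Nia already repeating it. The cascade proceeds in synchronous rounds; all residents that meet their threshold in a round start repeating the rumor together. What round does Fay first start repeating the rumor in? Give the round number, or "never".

2

Round 1 — Dee, Nia start repeating the rumor (initial).
Round 2 — checking thresholds:
  Ana: 2 of 7 neighbours ≥ 1, starts repeating the rumor.
  Cal: 1 of 4 neighbours < 2, holds.
  Fay: 1 of 6 neighbours ≥ 1, starts repeating the rumor.
  Gus: 1 of 3 neighbours < 2, holds.
  Lee: 1 of 4 neighbours < 4, holds.
Round 3 — checking thresholds:
  Cal: 3 of 4 neighbours ≥ 2, starts repeating the rumor.
  Gus: 3 of 3 neighbours ≥ 2, starts repeating the rumor.
  Kai: 1 of 1 neighbours ≥ 1, starts repeating the rumor.
  Lee: 3 of 4 neighbours < 4, holds.
  Pia: 1 of 3 neighbours ≥ 1, starts repeating the rumor.
Round 4 — checking thresholds:
  Lee: 4 of 4 neighbours ≥ 4, starts repeating the rumor.
Round 5 — no new spreads; cascade stops.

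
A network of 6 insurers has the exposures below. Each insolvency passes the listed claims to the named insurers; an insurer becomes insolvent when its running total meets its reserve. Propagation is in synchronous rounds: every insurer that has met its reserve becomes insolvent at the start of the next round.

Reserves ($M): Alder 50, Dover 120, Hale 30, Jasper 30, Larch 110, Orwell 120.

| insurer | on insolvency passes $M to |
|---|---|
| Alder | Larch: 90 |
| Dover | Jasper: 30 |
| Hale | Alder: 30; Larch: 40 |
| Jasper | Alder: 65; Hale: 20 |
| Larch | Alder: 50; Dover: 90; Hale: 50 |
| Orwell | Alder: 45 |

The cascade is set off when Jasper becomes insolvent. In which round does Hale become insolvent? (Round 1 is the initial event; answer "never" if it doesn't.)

never

Round 1 — Jasper becomes insolvent (initial).
  Alder: +65 → 65 ≥ 50
  Hale: +20 → 20 < 30
Round 2 — Alder becomes insolvent.
  Larch: +90 → 90 < 110
No further insolvencies.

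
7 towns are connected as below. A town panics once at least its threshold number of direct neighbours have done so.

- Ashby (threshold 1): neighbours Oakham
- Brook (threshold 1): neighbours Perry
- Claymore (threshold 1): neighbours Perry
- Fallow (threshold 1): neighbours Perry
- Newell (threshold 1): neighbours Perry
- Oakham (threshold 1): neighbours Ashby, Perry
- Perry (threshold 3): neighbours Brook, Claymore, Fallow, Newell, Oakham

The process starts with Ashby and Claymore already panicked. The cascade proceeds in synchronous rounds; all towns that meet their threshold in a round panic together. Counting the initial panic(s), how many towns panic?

3

Round 1 — Ashby, Claymore panic (initial).
Round 2 — checking thresholds:
  Oakham: 1 of 2 neighbours ≥ 1, panics.
  Perry: 1 of 5 neighbours < 3, holds.
Round 3 — no new panics; cascade stops.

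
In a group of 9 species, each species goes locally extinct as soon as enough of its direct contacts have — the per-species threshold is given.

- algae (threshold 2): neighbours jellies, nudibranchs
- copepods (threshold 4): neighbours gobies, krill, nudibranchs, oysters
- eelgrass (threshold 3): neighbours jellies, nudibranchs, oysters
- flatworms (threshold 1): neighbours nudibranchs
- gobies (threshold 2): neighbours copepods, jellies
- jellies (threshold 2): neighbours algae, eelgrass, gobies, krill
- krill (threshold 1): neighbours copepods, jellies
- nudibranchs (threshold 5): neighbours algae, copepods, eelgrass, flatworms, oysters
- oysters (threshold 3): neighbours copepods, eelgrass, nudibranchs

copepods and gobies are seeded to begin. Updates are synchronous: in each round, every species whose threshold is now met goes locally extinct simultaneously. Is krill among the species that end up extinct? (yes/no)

yes

Round 1 — copepods, gobies go locally extinct (initial).
Round 2 — checking thresholds:
  jellies: 1 of 4 neighbours < 2, holds.
  krill: 1 of 2 neighbours ≥ 1, goes locally extinct.
  nudibranchs: 1 of 5 neighbours < 5, holds.
  oysters: 1 of 3 neighbours < 3, holds.
Round 3 — checking thresholds:
  jellies: 2 of 4 neighbours ≥ 2, goes locally extinct.
  nudibranchs: 1 of 5 neighbours < 5, holds.
  oysters: 1 of 3 neighbours < 3, holds.
Round 4 — no new extinctions; cascade stops.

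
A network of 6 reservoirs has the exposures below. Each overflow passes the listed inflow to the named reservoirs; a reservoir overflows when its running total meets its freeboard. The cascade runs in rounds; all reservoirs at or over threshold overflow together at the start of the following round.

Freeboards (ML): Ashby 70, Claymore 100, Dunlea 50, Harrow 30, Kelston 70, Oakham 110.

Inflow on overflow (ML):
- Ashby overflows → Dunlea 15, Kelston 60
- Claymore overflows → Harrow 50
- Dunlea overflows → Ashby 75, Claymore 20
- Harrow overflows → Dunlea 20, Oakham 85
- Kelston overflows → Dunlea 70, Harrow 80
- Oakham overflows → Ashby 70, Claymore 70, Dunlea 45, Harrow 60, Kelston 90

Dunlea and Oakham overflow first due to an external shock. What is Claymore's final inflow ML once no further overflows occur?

Round 1 — Dunlea, Oakham overflow (initial).
  Ashby: +75+70 → 145 ≥ 70
  Claymore: +20+70 → 90 < 100
  Harrow: +60 → 60 ≥ 30
  Kelston: +90 → 90 ≥ 70
Round 2 — Ashby, Harrow, Kelston overflow.
No further overflows.

90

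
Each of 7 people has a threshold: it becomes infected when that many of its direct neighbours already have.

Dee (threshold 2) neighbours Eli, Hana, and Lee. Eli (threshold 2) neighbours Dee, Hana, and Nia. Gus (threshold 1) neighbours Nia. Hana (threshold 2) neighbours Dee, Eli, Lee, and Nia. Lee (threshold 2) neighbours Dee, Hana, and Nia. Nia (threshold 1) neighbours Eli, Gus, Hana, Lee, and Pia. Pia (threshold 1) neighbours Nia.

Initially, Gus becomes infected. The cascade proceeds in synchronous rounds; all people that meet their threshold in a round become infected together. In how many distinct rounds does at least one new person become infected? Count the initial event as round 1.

3

Round 1 — Gus becomes infected (initial).
Round 2 — checking thresholds:
  Nia: 1 of 5 neighbours ≥ 1, becomes infected.
Round 3 — checking thresholds:
  Eli: 1 of 3 neighbours < 2, holds.
  Hana: 1 of 4 neighbours < 2, holds.
  Lee: 1 of 3 neighbours < 2, holds.
  Pia: 1 of 1 neighbours ≥ 1, becomes infected.
Round 4 — no new infections; cascade stops.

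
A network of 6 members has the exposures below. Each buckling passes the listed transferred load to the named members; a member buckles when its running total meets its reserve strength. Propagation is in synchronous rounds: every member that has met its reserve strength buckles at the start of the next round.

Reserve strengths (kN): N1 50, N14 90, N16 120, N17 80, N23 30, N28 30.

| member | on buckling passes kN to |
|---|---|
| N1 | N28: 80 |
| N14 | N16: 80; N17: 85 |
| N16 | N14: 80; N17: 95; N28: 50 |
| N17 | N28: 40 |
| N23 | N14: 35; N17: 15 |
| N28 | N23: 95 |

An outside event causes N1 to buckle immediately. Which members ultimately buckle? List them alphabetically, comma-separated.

Round 1 — N1 buckles (initial).
  N28: +80 → 80 ≥ 30
Round 2 — N28 buckles.
  N23: +95 → 95 ≥ 30
Round 3 — N23 buckles.
  N14: +35 → 35 < 90
  N17: +15 → 15 < 80
No further bucklings.

N1, N23, N28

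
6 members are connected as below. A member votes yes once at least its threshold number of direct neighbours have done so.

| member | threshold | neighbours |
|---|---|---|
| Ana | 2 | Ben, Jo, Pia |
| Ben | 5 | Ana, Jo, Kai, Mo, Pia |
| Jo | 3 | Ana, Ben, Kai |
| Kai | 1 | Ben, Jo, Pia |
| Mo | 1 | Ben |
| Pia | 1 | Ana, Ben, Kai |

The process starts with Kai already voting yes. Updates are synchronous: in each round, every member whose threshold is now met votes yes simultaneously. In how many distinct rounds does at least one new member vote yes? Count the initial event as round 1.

Round 1 — Kai votes yes (initial).
Round 2 — checking thresholds:
  Ben: 1 of 5 neighbours < 5, holds.
  Jo: 1 of 3 neighbours < 3, holds.
  Pia: 1 of 3 neighbours ≥ 1, votes yes.
Round 3 — no new yes votes; cascade stops.

2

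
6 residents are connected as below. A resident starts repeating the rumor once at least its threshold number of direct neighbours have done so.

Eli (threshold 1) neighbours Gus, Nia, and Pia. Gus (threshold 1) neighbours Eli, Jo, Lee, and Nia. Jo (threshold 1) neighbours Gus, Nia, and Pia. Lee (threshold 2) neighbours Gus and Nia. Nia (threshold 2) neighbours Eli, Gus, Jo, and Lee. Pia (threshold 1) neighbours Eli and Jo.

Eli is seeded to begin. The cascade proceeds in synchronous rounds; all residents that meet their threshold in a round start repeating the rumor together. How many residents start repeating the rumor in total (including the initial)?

Round 1 — Eli starts repeating the rumor (initial).
Round 2 — checking thresholds:
  Gus: 1 of 4 neighbours ≥ 1, starts repeating the rumor.
  Nia: 1 of 4 neighbours < 2, not yet.
  Pia: 1 of 2 neighbours ≥ 1, starts repeating the rumor.
Round 3 — checking thresholds:
  Jo: 2 of 3 neighbours ≥ 1, starts repeating the rumor.
  Lee: 1 of 2 neighbours < 2, not yet.
  Nia: 2 of 4 neighbours ≥ 2, starts repeating the rumor.
Round 4 — checking thresholds:
  Lee: 2 of 2 neighbours ≥ 2, starts repeating the rumor.
Round 5 — no new spreads; cascade stops.

6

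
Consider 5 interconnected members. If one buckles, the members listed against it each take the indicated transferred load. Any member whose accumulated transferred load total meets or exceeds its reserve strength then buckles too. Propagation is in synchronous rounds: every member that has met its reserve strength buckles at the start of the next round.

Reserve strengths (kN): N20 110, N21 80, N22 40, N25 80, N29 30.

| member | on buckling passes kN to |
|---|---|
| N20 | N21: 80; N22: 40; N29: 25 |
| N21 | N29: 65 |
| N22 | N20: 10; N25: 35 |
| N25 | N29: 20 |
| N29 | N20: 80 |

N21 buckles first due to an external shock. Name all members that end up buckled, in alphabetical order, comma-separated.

N21, N29

Round 1 — N21 buckles (initial).
  N29: +65 → 65 ≥ 30
Round 2 — N29 buckles.
  N20: +80 → 80 < 110
No further bucklings.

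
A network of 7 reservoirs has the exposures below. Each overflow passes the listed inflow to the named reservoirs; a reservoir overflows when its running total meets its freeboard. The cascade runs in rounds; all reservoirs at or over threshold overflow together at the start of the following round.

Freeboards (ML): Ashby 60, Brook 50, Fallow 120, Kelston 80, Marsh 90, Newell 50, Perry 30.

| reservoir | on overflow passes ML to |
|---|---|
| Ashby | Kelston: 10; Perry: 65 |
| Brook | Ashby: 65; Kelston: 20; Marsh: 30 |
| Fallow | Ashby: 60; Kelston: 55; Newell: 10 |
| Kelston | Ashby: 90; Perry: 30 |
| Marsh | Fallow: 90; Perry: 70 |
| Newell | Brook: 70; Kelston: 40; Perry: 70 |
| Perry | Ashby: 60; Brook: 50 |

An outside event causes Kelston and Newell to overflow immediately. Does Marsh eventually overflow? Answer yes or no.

no

Round 1 — Kelston, Newell overflow (initial).
  Ashby: +90 → 90 ≥ 60
  Brook: +70 → 70 ≥ 50
  Perry: +30+70 → 100 ≥ 30
Round 2 — Ashby, Brook, Perry overflow.
  Marsh: +30 → 30 < 90
No further overflows.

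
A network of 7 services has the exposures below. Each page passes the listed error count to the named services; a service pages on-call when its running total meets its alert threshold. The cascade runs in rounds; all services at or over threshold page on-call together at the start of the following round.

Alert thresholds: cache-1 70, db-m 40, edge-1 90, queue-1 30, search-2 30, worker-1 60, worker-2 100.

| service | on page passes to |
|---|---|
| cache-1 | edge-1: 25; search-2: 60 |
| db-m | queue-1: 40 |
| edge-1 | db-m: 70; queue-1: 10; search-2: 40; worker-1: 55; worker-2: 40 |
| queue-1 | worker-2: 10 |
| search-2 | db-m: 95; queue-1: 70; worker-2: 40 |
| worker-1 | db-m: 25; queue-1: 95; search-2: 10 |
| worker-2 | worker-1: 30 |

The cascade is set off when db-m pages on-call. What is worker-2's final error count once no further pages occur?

10

Round 1 — db-m pages on-call (initial).
  queue-1: +40 → 40 ≥ 30
Round 2 — queue-1 pages on-call.
  worker-2: +10 → 10 < 100
No further pages.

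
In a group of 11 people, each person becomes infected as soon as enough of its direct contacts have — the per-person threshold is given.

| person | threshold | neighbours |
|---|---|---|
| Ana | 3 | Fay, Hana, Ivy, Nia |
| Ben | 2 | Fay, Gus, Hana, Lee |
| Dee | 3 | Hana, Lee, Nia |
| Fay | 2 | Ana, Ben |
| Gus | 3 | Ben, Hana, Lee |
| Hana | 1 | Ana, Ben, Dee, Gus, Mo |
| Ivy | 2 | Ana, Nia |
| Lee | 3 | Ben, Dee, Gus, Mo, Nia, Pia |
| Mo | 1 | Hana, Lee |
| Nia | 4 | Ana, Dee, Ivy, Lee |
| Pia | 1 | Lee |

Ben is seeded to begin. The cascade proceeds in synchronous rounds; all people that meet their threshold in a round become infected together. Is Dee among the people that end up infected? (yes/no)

Round 1 — Ben becomes infected (initial).
Round 2 — checking thresholds:
  Fay: 1 of 2 neighbours < 2, below threshold.
  Gus: 1 of 3 neighbours < 3, below threshold.
  Hana: 1 of 5 neighbours ≥ 1, becomes infected.
  Lee: 1 of 6 neighbours < 3, below threshold.
Round 3 — checking thresholds:
  Ana: 1 of 4 neighbours < 3, below threshold.
  Dee: 1 of 3 neighbours < 3, below threshold.
  Fay: 1 of 2 neighbours < 2, below threshold.
  Gus: 2 of 3 neighbours < 3, below threshold.
  Lee: 1 of 6 neighbours < 3, below threshold.
  Mo: 1 of 2 neighbours ≥ 1, becomes infected.
Round 4 — no new infections; cascade stops.

no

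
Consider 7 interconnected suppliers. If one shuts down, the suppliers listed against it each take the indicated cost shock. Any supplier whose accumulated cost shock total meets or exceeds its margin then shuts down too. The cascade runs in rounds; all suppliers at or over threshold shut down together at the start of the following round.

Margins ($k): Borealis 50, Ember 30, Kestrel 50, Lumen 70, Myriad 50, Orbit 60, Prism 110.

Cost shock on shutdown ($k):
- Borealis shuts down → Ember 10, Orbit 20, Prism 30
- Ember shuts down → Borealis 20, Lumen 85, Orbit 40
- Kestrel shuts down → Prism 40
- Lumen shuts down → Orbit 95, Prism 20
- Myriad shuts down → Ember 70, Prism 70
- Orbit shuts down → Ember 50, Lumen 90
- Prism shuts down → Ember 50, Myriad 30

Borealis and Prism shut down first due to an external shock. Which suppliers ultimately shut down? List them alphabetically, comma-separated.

Round 1 — Borealis, Prism shut down (initial).
  Ember: +10+50 → 60 ≥ 30
  Myriad: +30 → 30 < 50
  Orbit: +20 → 20 < 60
Round 2 — Ember shuts down.
  Lumen: +85 → 85 ≥ 70
  Orbit: +40 → 60 ≥ 60
Round 3 — Lumen, Orbit shut down.
No further shutdowns.

Borealis, Ember, Lumen, Orbit, Prism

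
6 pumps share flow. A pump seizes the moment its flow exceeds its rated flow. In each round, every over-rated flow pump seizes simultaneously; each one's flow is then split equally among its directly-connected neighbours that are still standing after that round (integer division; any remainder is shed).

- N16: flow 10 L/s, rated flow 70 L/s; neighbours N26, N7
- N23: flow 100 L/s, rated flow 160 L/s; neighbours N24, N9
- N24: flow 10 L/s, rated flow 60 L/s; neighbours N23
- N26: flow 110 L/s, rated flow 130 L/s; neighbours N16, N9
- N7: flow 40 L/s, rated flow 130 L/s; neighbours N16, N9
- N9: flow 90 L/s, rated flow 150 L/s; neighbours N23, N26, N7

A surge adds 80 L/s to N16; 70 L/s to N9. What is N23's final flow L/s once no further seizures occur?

Round 1 — N16 at 90 > 70; N9 at 160 > 150. N16, N9 seize.
  N16 sheds 90 L/s to N26, N7: 45 each.
    N26: 110+45 = 155 > 130
    N7: 40+45 = 85 ≤ 130
  N9 sheds 160 L/s to N23, N26, N7: 53 each (1 lost).
    N23: 100+53 = 153 ≤ 160
    N26: 155+53 = 208 > 130
    N7: 85+53 = 138 > 130
Round 2 — N26, N7 seize.
  N26 sheds 208 L/s: no online neighbours, lost.
  N7 sheds 138 L/s: no online neighbours, lost.
No further seizures.

153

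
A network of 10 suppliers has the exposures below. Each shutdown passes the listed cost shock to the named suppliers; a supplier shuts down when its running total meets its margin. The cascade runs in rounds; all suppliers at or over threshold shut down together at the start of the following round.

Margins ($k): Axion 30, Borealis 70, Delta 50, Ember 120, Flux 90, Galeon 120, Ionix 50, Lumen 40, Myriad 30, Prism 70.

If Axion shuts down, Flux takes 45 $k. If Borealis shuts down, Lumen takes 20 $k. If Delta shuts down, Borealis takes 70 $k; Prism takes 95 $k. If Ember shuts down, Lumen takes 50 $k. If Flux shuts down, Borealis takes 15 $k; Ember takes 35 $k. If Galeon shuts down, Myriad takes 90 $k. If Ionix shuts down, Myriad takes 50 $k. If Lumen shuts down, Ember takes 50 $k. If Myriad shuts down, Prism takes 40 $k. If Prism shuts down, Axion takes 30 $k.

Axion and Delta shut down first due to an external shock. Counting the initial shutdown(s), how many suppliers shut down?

4

Round 1 — Axion, Delta shut down (initial).
  Borealis: +70 → 70 ≥ 70
  Flux: +45 → 45 < 90
  Prism: +95 → 95 ≥ 70
Round 2 — Borealis, Prism shut down.
  Lumen: +20 → 20 < 40
No further shutdowns.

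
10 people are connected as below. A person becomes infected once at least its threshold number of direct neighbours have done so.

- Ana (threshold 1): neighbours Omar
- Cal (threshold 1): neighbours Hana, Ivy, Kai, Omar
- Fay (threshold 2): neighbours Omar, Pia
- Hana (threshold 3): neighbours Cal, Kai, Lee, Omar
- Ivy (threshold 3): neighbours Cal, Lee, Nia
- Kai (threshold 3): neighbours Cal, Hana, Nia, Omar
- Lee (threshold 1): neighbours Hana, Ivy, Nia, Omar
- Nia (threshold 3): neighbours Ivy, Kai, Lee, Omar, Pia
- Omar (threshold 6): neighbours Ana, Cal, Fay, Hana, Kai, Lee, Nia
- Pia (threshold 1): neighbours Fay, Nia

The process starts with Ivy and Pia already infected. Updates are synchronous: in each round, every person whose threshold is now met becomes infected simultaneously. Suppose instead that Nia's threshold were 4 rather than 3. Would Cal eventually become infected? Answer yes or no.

With Nia's threshold at 4:
Round 1 — Ivy, Pia become infected (initial).
Round 2 — checking thresholds:
  Cal: 1 of 4 neighbours ≥ 1, becomes infected.
  Fay: 1 of 2 neighbours < 2, not yet.
  Lee: 1 of 4 neighbours ≥ 1, becomes infected.
  Nia: 2 of 5 neighbours < 4, not yet.
Round 3 — no new infections; cascade stops.

yes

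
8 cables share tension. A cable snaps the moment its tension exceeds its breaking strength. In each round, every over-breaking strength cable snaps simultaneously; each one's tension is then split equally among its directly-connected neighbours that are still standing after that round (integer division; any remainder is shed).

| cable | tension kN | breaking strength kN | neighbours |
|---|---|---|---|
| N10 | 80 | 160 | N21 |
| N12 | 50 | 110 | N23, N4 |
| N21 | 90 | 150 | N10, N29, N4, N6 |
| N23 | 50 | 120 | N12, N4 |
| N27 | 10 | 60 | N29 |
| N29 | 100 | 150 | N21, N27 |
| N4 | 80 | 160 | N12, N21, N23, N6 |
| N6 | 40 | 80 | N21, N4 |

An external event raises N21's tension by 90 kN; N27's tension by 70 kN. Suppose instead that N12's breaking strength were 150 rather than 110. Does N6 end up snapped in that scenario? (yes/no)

With N12's breaking strength at 150:
Round 1 — N21 at 180 > 150; N27 at 80 > 60. N21, N27 snap.
  N21 sheds 180 kN to N10, N29, N4, N6: 45 each.
    N10: 80+45 = 125 ≤ 160
    N29: 100+45 = 145 ≤ 150
    N4: 80+45 = 125 ≤ 160
    N6: 40+45 = 85 > 80
  N27 sheds 80 kN to N29: 80 each.
    N29: 145+80 = 225 > 150
Round 2 — N29, N6 snap.
  N29 sheds 225 kN: no online neighbours, lost.
  N6 sheds 85 kN to N4: 85 each.
    N4: 125+85 = 210 > 160
Round 3 — N4 snaps.
  N4 sheds 210 kN to N12, N23: 105 each.
    N12: 50+105 = 155 > 150
    N23: 50+105 = 155 > 120
Round 4 — N12, N23 snap.
  N12 sheds 155 kN: no online neighbours, lost.
  N23 sheds 155 kN: no online neighbours, lost.
No further breaks.

yes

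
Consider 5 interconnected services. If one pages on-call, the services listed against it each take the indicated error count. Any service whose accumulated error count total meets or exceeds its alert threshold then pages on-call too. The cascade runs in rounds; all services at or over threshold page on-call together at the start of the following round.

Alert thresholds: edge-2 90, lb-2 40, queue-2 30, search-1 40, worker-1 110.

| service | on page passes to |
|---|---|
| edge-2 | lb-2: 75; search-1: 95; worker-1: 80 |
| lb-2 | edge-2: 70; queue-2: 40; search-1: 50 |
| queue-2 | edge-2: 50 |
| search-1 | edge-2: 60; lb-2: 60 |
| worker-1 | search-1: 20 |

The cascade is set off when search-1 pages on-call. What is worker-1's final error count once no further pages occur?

80

Round 1 — search-1 pages on-call (initial).
  edge-2: +60 → 60 < 90
  lb-2: +60 → 60 ≥ 40
Round 2 — lb-2 pages on-call.
  edge-2: +70 → 130 ≥ 90
  queue-2: +40 → 40 ≥ 30
Round 3 — edge-2, queue-2 page on-call.
  worker-1: +80 → 80 < 110
No further pages.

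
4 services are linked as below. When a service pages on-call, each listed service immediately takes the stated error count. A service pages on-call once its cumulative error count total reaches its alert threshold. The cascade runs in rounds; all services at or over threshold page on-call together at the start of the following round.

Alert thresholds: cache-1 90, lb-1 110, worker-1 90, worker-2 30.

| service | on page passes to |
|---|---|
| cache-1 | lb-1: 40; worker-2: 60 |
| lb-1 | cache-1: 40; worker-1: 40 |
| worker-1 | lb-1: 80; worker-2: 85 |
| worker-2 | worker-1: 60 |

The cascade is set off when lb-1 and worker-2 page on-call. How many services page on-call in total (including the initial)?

Round 1 — lb-1, worker-2 page on-call (initial).
  cache-1: +40 → 40 < 90
  worker-1: +40+60 → 100 ≥ 90
Round 2 — worker-1 pages on-call.
No further pages.

3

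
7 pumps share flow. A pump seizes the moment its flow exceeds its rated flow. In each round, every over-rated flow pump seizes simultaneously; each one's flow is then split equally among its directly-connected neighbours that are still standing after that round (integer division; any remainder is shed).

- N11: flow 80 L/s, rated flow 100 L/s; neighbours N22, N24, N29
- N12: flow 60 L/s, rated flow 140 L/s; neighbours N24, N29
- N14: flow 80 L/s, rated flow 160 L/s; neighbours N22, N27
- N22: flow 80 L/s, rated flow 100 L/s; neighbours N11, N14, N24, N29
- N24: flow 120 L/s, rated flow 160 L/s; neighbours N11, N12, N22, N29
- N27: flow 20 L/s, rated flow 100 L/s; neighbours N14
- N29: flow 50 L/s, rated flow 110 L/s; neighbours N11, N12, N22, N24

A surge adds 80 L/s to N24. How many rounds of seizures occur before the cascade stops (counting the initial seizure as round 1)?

4

Round 1 — N24 at 200 > 160. N24 seizes.
  N24 sheds 200 L/s to N11, N12, N22, N29: 50 each.
    N11: 80+50 = 130 > 100
    N12: 60+50 = 110 ≤ 140
    N22: 80+50 = 130 > 100
    N29: 50+50 = 100 ≤ 110
Round 2 — N11, N22 seize.
  N11 sheds 130 L/s to N29: 130 each.
    N29: 100+130 = 230 > 110
  N22 sheds 130 L/s to N14, N29: 65 each.
    N14: 80+65 = 145 ≤ 160
    N29: 230+65 = 295 > 110
Round 3 — N29 seizes.
  N29 sheds 295 L/s to N12: 295 each.
    N12: 110+295 = 405 > 140
Round 4 — N12 seizes.
  N12 sheds 405 L/s: no online neighbours, lost.
No further seizures.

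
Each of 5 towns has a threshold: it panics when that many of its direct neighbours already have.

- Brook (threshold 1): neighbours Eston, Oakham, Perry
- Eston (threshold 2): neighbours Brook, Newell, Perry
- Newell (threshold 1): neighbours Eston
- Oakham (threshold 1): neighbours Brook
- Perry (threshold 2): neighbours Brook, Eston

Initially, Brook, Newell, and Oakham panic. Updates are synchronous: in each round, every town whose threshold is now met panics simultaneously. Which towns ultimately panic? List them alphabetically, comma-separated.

Brook, Eston, Newell, Oakham, Perry

Round 1 — Brook, Newell, Oakham panic (initial).
Round 2 — checking thresholds:
  Eston: 2 of 3 neighbours ≥ 2, panics.
  Perry: 1 of 2 neighbours < 2, below threshold.
Round 3 — checking thresholds:
  Perry: 2 of 2 neighbours ≥ 2, panics.
Round 4 — no new panics; cascade stops.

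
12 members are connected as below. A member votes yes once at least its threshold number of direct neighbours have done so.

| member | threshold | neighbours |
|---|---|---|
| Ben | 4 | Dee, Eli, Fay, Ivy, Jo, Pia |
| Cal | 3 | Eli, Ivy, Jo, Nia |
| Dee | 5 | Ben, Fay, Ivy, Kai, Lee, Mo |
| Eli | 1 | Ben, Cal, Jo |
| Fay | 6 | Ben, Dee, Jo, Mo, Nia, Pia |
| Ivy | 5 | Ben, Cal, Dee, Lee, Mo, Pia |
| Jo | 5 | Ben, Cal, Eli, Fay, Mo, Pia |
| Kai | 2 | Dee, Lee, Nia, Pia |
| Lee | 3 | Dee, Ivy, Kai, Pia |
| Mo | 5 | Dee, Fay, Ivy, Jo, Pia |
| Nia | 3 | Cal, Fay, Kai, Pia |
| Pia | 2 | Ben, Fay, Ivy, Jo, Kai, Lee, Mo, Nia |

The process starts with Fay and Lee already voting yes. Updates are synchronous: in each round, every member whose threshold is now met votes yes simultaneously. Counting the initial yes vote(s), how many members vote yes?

Round 1 — Fay, Lee vote yes (initial).
Round 2 — checking thresholds:
  Ben: 1 of 6 neighbours < 4, below threshold.
  Dee: 2 of 6 neighbours < 5, below threshold.
  Ivy: 1 of 6 neighbours < 5, below threshold.
  Jo: 1 of 6 neighbours < 5, below threshold.
  Kai: 1 of 4 neighbours < 2, below threshold.
  Mo: 1 of 5 neighbours < 5, below threshold.
  Nia: 1 of 4 neighbours < 3, below threshold.
  Pia: 2 of 8 neighbours ≥ 2, votes yes.
Round 3 — checking thresholds:
  Ben: 2 of 6 neighbours < 4, below threshold.
  Dee: 2 of 6 neighbours < 5, below threshold.
  Ivy: 2 of 6 neighbours < 5, below threshold.
  Jo: 2 of 6 neighbours < 5, below threshold.
  Kai: 2 of 4 neighbours ≥ 2, votes yes.
  Mo: 2 of 5 neighbours < 5, below threshold.
  Nia: 2 of 4 neighbours < 3, below threshold.
Round 4 — checking thresholds:
  Ben: 2 of 6 neighbours < 4, below threshold.
  Dee: 3 of 6 neighbours < 5, below threshold.
  Ivy: 2 of 6 neighbours < 5, below threshold.
  Jo: 2 of 6 neighbours < 5, below threshold.
  Mo: 2 of 5 neighbours < 5, below threshold.
  Nia: 3 of 4 neighbours ≥ 3, votes yes.
Round 5 — no new yes votes; cascade stops.

5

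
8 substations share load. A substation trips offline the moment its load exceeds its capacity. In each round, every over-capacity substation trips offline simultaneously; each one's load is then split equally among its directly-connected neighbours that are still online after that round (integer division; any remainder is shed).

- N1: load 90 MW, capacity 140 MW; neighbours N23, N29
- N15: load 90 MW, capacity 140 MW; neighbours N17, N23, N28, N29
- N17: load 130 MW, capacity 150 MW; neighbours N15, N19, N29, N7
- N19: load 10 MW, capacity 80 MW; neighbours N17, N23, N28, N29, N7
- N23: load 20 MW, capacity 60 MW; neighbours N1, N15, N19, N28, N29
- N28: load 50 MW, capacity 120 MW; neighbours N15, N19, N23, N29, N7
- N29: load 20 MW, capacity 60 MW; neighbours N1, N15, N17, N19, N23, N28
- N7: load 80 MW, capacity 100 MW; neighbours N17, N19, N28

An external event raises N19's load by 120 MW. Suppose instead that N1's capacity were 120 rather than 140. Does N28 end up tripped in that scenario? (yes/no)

With N1's capacity at 120:
Round 1 — N19 at 130 > 80. N19 trips offline.
  N19 sheds 130 MW to N17, N23, N28, N29, N7: 26 each.
    N17: 130+26 = 156 > 150
    N23: 20+26 = 46 ≤ 60
    N28: 50+26 = 76 ≤ 120
    N29: 20+26 = 46 ≤ 60
    N7: 80+26 = 106 > 100
Round 2 — N17, N7 trip offline.
  N17 sheds 156 MW to N15, N29: 78 each.
    N15: 90+78 = 168 > 140
    N29: 46+78 = 124 > 60
  N7 sheds 106 MW to N28: 106 each.
    N28: 76+106 = 182 > 120
Round 3 — N15, N28, N29 trip offline.
  N15 sheds 168 MW to N23: 168 each.
    N23: 46+168 = 214 > 60
  N28 sheds 182 MW to N23: 182 each.
    N23: 214+182 = 396 > 60
  N29 sheds 124 MW to N1, N23: 62 each.
    N1: 90+62 = 152 > 120
    N23: 396+62 = 458 > 60
Round 4 — N1, N23 trip offline.
  N1 sheds 152 MW: no online neighbours, lost.
  N23 sheds 458 MW: no online neighbours, lost.
No further trips.

yes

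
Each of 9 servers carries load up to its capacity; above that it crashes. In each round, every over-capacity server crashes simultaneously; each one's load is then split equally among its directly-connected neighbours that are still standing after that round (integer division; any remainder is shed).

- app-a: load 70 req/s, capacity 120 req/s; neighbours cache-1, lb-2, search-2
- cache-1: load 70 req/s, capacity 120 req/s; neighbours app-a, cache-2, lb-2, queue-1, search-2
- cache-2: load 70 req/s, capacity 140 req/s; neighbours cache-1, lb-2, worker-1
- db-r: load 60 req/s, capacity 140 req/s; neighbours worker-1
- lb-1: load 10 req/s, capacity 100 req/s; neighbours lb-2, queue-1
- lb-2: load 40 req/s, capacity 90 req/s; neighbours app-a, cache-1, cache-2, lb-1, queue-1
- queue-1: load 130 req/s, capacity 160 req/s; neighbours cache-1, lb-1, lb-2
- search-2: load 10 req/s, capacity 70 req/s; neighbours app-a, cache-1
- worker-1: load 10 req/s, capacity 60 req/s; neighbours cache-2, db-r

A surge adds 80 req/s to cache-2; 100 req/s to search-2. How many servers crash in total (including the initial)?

Round 1 — cache-2 at 150 > 140; search-2 at 110 > 70. cache-2, search-2 crash.
  cache-2 sheds 150 req/s to cache-1, lb-2, worker-1: 50 each.
    cache-1: 70+50 = 120 ≤ 120
    lb-2: 40+50 = 90 ≤ 90
    worker-1: 10+50 = 60 ≤ 60
  search-2 sheds 110 req/s to app-a, cache-1: 55 each.
    app-a: 70+55 = 125 > 120
    cache-1: 120+55 = 175 > 120
Round 2 — app-a, cache-1 crash.
  app-a sheds 125 req/s to lb-2: 125 each.
    lb-2: 90+125 = 215 > 90
  cache-1 sheds 175 req/s to lb-2, queue-1: 87 each (1 lost).
    lb-2: 215+87 = 302 > 90
    queue-1: 130+87 = 217 > 160
Round 3 — lb-2, queue-1 crash.
  lb-2 sheds 302 req/s to lb-1: 302 each.
    lb-1: 10+302 = 312 > 100
  queue-1 sheds 217 req/s to lb-1: 217 each.
    lb-1: 312+217 = 529 > 100
Round 4 — lb-1 crashes.
  lb-1 sheds 529 req/s: no online neighbours, lost.
No further crashes.

7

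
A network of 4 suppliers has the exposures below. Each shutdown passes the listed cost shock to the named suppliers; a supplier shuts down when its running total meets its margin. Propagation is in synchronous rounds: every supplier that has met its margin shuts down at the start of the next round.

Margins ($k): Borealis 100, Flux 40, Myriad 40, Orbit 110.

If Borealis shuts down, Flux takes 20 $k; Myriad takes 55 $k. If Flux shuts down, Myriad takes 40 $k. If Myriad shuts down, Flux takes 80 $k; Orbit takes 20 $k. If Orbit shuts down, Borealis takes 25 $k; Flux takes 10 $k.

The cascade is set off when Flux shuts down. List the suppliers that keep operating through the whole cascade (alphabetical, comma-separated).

Round 1 — Flux shuts down (initial).
  Myriad: +40 → 40 ≥ 40
Round 2 — Myriad shuts down.
  Orbit: +20 → 20 < 110
No further shutdowns.

Borealis, Orbit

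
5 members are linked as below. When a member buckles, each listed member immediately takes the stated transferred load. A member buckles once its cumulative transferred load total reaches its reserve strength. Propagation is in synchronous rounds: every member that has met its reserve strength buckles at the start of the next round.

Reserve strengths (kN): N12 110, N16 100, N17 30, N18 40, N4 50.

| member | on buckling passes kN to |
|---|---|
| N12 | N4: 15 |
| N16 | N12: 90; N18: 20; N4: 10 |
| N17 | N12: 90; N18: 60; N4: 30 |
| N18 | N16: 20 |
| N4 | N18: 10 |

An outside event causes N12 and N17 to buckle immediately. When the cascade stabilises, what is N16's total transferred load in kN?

Round 1 — N12, N17 buckle (initial).
  N18: +60 → 60 ≥ 40
  N4: +15+30 → 45 < 50
Round 2 — N18 buckles.
  N16: +20 → 20 < 100
No further bucklings.

20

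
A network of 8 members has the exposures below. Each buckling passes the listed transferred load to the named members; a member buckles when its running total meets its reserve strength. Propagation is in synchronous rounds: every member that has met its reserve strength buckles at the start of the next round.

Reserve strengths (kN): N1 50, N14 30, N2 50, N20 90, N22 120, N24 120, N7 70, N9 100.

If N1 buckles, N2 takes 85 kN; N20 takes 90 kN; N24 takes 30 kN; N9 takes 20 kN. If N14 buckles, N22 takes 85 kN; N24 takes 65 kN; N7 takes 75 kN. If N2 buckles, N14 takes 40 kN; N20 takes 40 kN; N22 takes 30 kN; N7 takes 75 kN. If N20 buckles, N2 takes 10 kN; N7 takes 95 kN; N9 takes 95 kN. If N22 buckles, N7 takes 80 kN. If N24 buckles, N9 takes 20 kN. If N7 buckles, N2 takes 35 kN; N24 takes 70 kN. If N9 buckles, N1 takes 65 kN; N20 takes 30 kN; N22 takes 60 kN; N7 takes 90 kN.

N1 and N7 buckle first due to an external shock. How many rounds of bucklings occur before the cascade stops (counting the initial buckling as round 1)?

Round 1 — N1, N7 buckle (initial).
  N2: +85+35 → 120 ≥ 50
  N20: +90 → 90 ≥ 90
  N24: +30+70 → 100 < 120
  N9: +20 → 20 < 100
Round 2 — N2, N20 buckle.
  N14: +40 → 40 ≥ 30
  N22: +30 → 30 < 120
  N9: +95 → 115 ≥ 100
Round 3 — N14, N9 buckle.
  N22: +85+60 → 175 ≥ 120
  N24: +65 → 165 ≥ 120
Round 4 — N22, N24 buckle.
No further bucklings.

4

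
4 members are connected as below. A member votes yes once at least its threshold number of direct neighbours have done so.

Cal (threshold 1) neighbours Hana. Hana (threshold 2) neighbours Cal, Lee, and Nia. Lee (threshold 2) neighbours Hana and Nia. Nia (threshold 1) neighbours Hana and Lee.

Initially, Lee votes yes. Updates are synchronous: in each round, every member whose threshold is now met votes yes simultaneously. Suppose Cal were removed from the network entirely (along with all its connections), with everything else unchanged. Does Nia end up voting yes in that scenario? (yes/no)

With Cal removed:
Round 1 — Lee votes yes (initial).
Round 2 — checking thresholds:
  Hana: 1 of 2 neighbours < 2, below threshold.
  Nia: 1 of 2 neighbours ≥ 1, votes yes.
Round 3 — checking thresholds:
  Hana: 2 of 2 neighbours ≥ 2, votes yes.
Round 4 — no new yes votes; cascade stops.

yes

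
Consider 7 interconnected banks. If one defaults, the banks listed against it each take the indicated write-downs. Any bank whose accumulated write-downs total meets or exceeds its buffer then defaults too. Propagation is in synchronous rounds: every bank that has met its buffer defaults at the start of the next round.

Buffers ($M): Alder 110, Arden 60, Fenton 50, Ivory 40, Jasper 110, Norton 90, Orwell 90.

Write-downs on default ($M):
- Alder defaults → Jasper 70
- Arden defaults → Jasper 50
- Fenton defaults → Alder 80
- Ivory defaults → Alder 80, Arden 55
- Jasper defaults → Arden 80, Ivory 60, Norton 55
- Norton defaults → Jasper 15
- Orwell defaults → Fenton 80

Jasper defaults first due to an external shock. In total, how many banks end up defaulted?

Round 1 — Jasper defaults (initial).
  Arden: +80 → 80 ≥ 60
  Ivory: +60 → 60 ≥ 40
  Norton: +55 → 55 < 90
Round 2 — Arden, Ivory default.
  Alder: +80 → 80 < 110
No further defaults.

3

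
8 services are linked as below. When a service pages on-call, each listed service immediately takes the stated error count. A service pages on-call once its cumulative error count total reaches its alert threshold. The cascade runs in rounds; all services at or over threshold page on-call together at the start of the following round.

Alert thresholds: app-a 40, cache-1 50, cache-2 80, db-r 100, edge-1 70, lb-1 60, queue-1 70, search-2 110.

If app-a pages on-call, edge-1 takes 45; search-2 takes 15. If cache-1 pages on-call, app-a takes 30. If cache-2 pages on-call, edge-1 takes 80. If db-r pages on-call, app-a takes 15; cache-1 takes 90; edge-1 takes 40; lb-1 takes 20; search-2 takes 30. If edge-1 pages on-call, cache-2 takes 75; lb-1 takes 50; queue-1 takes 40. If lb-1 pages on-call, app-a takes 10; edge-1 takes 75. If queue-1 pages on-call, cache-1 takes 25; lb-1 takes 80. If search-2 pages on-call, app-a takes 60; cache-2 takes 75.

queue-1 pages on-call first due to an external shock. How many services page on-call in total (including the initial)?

Round 1 — queue-1 pages on-call (initial).
  cache-1: +25 → 25 < 50
  lb-1: +80 → 80 ≥ 60
Round 2 — lb-1 pages on-call.
  app-a: +10 → 10 < 40
  edge-1: +75 → 75 ≥ 70
Round 3 — edge-1 pages on-call.
  cache-2: +75 → 75 < 80
No further pages.

3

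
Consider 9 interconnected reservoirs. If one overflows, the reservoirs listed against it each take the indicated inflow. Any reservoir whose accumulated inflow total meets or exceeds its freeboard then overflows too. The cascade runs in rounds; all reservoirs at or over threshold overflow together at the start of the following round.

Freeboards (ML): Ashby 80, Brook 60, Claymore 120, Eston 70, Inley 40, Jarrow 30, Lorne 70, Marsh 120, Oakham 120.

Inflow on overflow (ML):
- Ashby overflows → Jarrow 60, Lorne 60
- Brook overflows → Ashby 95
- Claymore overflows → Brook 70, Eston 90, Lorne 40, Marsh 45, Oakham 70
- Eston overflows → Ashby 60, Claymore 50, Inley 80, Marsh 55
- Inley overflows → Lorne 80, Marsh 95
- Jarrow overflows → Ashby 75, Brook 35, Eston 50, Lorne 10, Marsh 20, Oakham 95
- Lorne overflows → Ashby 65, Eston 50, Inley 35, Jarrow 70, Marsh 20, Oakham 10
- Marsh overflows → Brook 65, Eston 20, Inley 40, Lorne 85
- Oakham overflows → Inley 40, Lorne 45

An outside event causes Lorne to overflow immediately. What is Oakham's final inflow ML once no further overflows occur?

105

Round 1 — Lorne overflows (initial).
  Ashby: +65 → 65 < 80
  Eston: +50 → 50 < 70
  Inley: +35 → 35 < 40
  Jarrow: +70 → 70 ≥ 30
  Marsh: +20 → 20 < 120
  Oakham: +10 → 10 < 120
Round 2 — Jarrow overflows.
  Ashby: +75 → 140 ≥ 80
  Brook: +35 → 35 < 60
  Eston: +50 → 100 ≥ 70
  Marsh: +20 → 40 < 120
  Oakham: +95 → 105 < 120
Round 3 — Ashby, Eston overflow.
  Claymore: +50 → 50 < 120
  Inley: +80 → 115 ≥ 40
  Marsh: +55 → 95 < 120
Round 4 — Inley overflows.
  Marsh: +95 → 190 ≥ 120
Round 5 — Marsh overflows.
  Brook: +65 → 100 ≥ 60
Round 6 — Brook overflows.
No further overflows.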